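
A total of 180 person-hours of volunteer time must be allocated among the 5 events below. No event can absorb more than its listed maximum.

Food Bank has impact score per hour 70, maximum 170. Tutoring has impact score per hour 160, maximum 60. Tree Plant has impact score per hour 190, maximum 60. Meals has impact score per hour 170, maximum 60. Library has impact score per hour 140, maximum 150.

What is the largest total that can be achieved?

Highest impact score per hour first: Tree Plant 190 > Meals 170 > Tutoring 160 > Library 140 > Food Bank 70.
Tree Plant takes 60 to reach its cap of 60 — 120 left.
Meals takes 60 to reach its cap of 60 — 60 left.
Tutoring takes 60 to reach its cap of 60 — 0 left.
Total = 160×60 + 190×60 + 170×60 = 31200.

31200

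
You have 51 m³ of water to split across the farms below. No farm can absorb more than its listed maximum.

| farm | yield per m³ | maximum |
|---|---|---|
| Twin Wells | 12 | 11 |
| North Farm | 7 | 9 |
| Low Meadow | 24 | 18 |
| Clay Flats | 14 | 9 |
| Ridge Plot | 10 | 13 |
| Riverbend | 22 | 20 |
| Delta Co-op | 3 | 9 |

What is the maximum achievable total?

Highest yield per m³ first: Low Meadow 24 > Riverbend 22 > Clay Flats 14 > Twin Wells 12 > Ridge Plot 10 > North Farm 7 > Delta Co-op 3.
Low Meadow takes 18 to reach its cap of 18 ; 33 left.
Riverbend: +20 to 20 (cap) ; 13 left.
Clay Flats takes 9 to reach its cap of 9 ; 4 left.
Twin Wells: +4 (room for 11) → 4. Pool exhausted.
Total = 12×4 + 24×18 + 14×9 + 22×20 = 1046.

1046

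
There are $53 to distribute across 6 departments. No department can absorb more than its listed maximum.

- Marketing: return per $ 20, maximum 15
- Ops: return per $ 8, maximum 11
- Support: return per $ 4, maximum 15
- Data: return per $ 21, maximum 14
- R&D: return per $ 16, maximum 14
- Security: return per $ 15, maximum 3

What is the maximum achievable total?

919

Order the departments by return per $: Data 21 > Marketing 20 > R&D 16 > Security 15 > Ops 8 > Support 4.
Data: +14 to 14 (cap) ; 39 left.
Marketing: +15 to 15 (cap) ; 24 left.
Give R&D 14 to hit its cap of 14 ; 10 left.
Security: +3 to 3 (cap) ; 7 left.
Only 7 left; Ops takes them to reach 7.
Total = 20×15 + 8×7 + 21×14 + 16×14 + 15×3 = 919.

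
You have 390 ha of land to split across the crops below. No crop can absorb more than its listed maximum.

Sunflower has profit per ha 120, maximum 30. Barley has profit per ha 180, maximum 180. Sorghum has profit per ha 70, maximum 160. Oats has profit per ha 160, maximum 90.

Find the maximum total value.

Order the crops by profit per ha: Barley 180 > Oats 160 > Sunflower 120 > Sorghum 70.
Barley takes 180 to reach its cap of 180 → 210 left.
Oats takes 90 to reach its cap of 90 → 120 left.
Sunflower: +30 to 30 (cap) → 90 left.
Sorghum has room for 160 but only 90 remain, so it gets 90.
Total = 120×30 + 180×180 + 70×90 + 160×90 = 56700.

56700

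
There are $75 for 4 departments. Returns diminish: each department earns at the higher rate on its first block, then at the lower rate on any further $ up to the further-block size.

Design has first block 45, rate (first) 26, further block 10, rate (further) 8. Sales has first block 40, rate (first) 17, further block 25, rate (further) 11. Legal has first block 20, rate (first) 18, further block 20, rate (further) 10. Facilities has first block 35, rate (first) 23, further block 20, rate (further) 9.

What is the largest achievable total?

Order all 8 blocks by rate: Design/first 26 > Facilities/first 23 > Legal/first 18 > Sales/first 17 > Sales/second 11 > Legal/second 10 > Facilities/second 9 > Design/second 8.
Design first at 26: fill all 45 — 30 left.
30 remain; put them into Facilities first at 23.
Total = 26×45 + 23×30 = 1860.

1860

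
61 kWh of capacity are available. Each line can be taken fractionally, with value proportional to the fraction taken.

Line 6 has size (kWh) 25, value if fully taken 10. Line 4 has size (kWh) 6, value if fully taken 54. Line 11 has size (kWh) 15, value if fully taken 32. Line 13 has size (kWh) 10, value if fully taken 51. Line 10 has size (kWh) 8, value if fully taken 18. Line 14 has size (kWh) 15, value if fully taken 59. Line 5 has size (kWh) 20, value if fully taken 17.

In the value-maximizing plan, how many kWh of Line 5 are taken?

7

Best value per unit of size first: Line 4 54/6≈9, Line 13 51/10≈5.1, Line 14 59/15≈3.93, Line 10 18/8≈2.25, Line 11 32/15≈2.13, Line 5 17/20≈0.85, Line 6 10/25≈0.4.
Line 4: take in full, 6 kWh for value 54 — 55 left.
Line 13: take in full, 10 kWh for value 51 — 45 left.
Take all of Line 14 (15 kWh, value 59) — 30 kWh left.
All 8 kWh of Line 10 fit (value 18) — 22 remain.
All 15 kWh of Line 11 fit (value 32) — 7 remain.
Only 7 kWh remain; take 7/20 of Line 5 for value 17×7/20 = 5.95.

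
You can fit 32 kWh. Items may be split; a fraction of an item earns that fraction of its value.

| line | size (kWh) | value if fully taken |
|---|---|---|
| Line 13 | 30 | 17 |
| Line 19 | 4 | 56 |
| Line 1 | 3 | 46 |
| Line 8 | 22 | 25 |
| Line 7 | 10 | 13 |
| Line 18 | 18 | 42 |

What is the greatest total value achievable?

153.1

Rank by value-to-size ratio: Line 1 46/3≈15.3, Line 19 56/4≈14, Line 18 42/18≈2.33, Line 7 13/10≈1.3, Line 8 25/22≈1.14, Line 13 17/30≈0.567.
Line 1: take in full, 3 kWh for value 46 → 29 left.
All 4 kWh of Line 19 fit (value 56) → 25 remain.
Line 18: take in full, 18 kWh for value 42 → 7 left.
Fill the last 7 kWh with part of Line 7: 7/10 of it earns 9.1.
Total value = 153.1.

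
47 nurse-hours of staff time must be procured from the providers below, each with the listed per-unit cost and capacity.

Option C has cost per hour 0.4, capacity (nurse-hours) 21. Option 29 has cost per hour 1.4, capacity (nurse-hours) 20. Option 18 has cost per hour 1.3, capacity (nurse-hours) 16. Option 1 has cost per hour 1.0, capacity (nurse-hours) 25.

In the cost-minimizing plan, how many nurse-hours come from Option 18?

1

Cheapest first:
Option C at 0.4: take all 21 nurse-hours ; 26 still needed.
Option 1 (1.0): use full 25 ; 1 nurse-hours to go.
Option 18 (1.3): take the remaining 1 ; done.
Option 29: unused.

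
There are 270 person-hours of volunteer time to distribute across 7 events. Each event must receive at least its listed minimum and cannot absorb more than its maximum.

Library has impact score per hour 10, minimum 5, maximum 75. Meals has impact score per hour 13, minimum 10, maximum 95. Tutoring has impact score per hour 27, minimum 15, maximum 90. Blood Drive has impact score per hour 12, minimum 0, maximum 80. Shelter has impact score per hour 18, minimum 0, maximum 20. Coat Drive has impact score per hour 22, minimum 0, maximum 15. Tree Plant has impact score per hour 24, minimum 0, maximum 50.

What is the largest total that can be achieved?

5540

Meeting every minimum uses 5+10+15+0+0+0+0 = 30 person-hours, leaving 240.
Order the events by impact score per hour: Tutoring 27 > Tree Plant 24 > Coat Drive 22 > Shelter 18 > Meals 13 > Blood Drive 12 > Library 10.
Tutoring: +75 to 90 (cap) → 165 left.
Tree Plant takes 50 more to reach its cap of 50 → 115 left.
Give Coat Drive 15 more to hit its cap of 15 → 100 left.
Shelter: +20 to 20 (cap) → 80 left.
Only 80 left; Meals takes them to reach 90.
Total = 10×5 + 13×90 + 27×90 + 18×20 + 22×15 + 24×50 = 5540.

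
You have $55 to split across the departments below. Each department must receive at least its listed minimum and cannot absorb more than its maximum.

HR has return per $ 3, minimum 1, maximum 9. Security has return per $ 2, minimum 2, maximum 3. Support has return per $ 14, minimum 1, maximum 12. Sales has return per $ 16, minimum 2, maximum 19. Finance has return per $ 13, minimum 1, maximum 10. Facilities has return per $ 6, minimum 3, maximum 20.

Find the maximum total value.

675

Meeting every minimum uses 1+2+1+2+1+3 = 10 $, leaving 45.
Rank by return per $: Sales 16 > Support 14 > Finance 13 > Facilities 6 > HR 3 > Security 2.
Sales: +17 to 19 (cap) — 28 left.
Give Support 11 more to hit its cap of 12 — 17 left.
Finance takes 9 more to reach its cap of 10 — 8 left.
Only 8 left; Facilities takes them to reach 11.
Total = 3×1 + 2×2 + 14×12 + 16×19 + 13×10 + 6×11 = 675.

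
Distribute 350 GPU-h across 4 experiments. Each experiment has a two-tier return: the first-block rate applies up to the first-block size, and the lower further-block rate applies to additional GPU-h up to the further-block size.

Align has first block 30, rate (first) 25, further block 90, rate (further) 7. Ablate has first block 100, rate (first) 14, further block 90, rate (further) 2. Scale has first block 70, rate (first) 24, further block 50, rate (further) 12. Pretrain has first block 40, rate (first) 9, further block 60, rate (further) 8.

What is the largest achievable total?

Order all 8 blocks by rate: Align/T1 25 > Scale/T1 24 > Ablate/T1 14 > Scale/T2 12 > Pretrain/T1 9 > Pretrain/T2 8 > Align/T2 7 > Ablate/T2 2.
Align T1 at 25: fill all 30 ; 320 left.
Fill Scale T1 block (70 at 24) ; 250 left.
Fill Ablate T1 block (100 at 14) ; 150 left.
Scale T2 at 12: fill all 50 ; 100 left.
Fill Pretrain T1 block (40 at 9) ; 60 left.
Fill Pretrain T2 block (60 at 8) ; 0 left.
Total = 25×30 + 24×70 + 14×100 + 12×50 + 9×40 + 8×60 = 5270.

5270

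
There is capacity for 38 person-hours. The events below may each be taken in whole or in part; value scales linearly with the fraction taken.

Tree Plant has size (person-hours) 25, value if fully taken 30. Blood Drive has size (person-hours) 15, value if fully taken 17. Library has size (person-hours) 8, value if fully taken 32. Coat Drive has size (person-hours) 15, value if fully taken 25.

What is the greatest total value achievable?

75

Sort by value density: Library 32/8≈4, Coat Drive 25/15≈1.67, Tree Plant 30/25≈1.2, Blood Drive 17/15≈1.13.
Take all of Library (8 person-hours, value 32) → 30 person-hours left.
All 15 person-hours of Coat Drive fit (value 25) → 15 remain.
15 person-hours left: a 15/25 share of Tree Plant gives 30×15/25 = 18.
Total value = 75.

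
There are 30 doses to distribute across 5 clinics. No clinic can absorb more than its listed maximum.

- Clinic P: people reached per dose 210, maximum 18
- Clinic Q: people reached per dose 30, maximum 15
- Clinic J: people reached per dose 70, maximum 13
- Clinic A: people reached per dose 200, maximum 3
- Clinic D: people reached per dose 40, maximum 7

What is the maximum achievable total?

5010

Rank by people reached per dose: Clinic P 210 > Clinic A 200 > Clinic J 70 > Clinic D 40 > Clinic Q 30.
Clinic P takes 18 to reach its cap of 18 ; 12 left.
Clinic A takes 3 to reach its cap of 3 ; 9 left.
Clinic J: +9 (room for 13) → 9. Pool exhausted.
Total = 210×18 + 70×9 + 200×3 = 5010.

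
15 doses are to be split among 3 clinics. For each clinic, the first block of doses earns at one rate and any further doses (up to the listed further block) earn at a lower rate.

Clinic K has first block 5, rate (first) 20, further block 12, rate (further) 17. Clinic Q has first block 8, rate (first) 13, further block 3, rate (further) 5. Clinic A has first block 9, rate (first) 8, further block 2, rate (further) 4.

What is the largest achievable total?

270

Rank every tier by rate: Clinic K/T1 20 > Clinic K/T2 17 > Clinic Q/T1 13 > Clinic A/T1 8 > Clinic Q/T2 5 > Clinic A/T2 4.
Fill Clinic K T1 block (5 at 20) ; 10 left.
Clinic K/T2: +10 of 12 at 17; pool empty.
Total = 20×5 + 17×10 = 270.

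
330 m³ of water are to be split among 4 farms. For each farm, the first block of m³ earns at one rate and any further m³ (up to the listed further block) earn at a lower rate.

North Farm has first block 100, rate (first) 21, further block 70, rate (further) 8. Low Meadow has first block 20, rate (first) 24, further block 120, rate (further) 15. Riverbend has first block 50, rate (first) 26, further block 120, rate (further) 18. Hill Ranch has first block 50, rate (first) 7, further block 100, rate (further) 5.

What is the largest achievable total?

6640

Rank every tier by rate: Riverbend/T1 26 > Low Meadow/T1 24 > North Farm/T1 21 > Riverbend/T2 18 > Low Meadow/T2 15 > North Farm/T2 8 > Hill Ranch/T1 7 > Hill Ranch/T2 5.
Fill Riverbend T1 block (50 at 26) → 280 left.
Low Meadow/T1 (24): +20 → 260 left.
Fill North Farm T1 block (100 at 21) → 160 left.
Riverbend/T2 (18): +120 → 40 left.
40 remain; put them into Low Meadow T2 at 15.
Total = 26×50 + 24×20 + 21×100 + 18×120 + 15×40 = 6640.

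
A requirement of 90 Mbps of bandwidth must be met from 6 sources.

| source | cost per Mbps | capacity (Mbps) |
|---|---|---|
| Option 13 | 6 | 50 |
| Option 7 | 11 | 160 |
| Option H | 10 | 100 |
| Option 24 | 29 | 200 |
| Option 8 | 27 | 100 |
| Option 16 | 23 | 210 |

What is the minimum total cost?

700

Cheapest first:
Option 13 at 6: take all 50 Mbps ; 40 still needed.
Take 40 from Option H at 10 to finish.
Option 7, Option 16, Option 8, Option 24: unused.
Cost = 50×6 + 40×10 = 700.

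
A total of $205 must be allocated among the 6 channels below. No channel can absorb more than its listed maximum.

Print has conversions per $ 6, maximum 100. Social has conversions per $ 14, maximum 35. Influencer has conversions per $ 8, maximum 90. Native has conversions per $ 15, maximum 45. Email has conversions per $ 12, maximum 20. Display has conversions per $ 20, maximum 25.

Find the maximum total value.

Highest conversions per $ first: Display 20 > Native 15 > Social 14 > Email 12 > Influencer 8 > Print 6.
Display: +25 to 25 (cap) — 180 left.
Give Native 45 to hit its cap of 45 — 135 left.
Give Social 35 to hit its cap of 35 — 100 left.
Email: +20 to 20 (cap) — 80 left.
Influencer: +80 (room for 90) → 80. Pool exhausted.
Total = 14×35 + 8×80 + 15×45 + 12×20 + 20×25 = 2545.

2545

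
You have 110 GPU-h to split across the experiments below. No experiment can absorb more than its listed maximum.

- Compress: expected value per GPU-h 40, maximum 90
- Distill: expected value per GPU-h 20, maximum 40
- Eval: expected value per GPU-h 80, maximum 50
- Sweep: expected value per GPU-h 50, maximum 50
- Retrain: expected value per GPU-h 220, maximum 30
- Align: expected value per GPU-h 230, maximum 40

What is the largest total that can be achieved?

Order the experiments by expected value per GPU-h: Align 230 > Retrain 220 > Eval 80 > Sweep 50 > Compress 40 > Distill 20.
Align: +40 to 40 (cap) — 70 left.
Give Retrain 30 to hit its cap of 30 — 40 left.
Eval has room for 50 but only 40 remain, so it gets 40.
Total = 80×40 + 220×30 + 230×40 = 19000.

19000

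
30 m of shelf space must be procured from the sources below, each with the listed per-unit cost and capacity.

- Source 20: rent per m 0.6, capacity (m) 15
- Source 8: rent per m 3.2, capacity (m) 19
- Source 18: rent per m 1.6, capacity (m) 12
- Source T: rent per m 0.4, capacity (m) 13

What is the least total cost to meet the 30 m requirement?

Cheapest first:
Source T at 0.4: take all 13 m — 17 still needed.
Take 15 from Source 20 at 0.6 — need 2 more.
Source 18 at 1.6: take 2 of its 12 — requirement met.
Source 8: unused.
Cost = 13×0.4 + 15×0.6 + 2×1.6 = 17.4.

17.4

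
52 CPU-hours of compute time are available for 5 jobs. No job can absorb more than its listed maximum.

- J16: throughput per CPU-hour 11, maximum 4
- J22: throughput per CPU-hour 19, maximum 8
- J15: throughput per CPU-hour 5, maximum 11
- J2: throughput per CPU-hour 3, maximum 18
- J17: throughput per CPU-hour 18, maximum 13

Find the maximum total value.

533

Rank by throughput per CPU-hour: J22 19 > J17 18 > J16 11 > J15 5 > J2 3.
J22 takes 8 to reach its cap of 8 → 44 left.
Give J17 13 to hit its cap of 13 → 31 left.
Give J16 4 to hit its cap of 4 → 27 left.
Give J15 11 to hit its cap of 11 → 16 left.
J2 has room for 18 but only 16 remain, so it gets 16.
Total = 11×4 + 19×8 + 5×11 + 3×16 + 18×13 = 533.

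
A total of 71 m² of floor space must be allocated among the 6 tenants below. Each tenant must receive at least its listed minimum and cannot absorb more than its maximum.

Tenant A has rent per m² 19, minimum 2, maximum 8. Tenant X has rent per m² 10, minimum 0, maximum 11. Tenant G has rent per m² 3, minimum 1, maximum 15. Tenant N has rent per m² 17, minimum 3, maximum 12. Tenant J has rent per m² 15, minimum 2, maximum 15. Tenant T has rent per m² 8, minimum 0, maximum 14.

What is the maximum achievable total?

Meeting every minimum uses 2+0+1+3+2+0 = 8 m², leaving 63.
Rank by rent per m²: Tenant A 19 > Tenant N 17 > Tenant J 15 > Tenant X 10 > Tenant T 8 > Tenant G 3.
Tenant A takes 6 more to reach its cap of 8 — 57 left.
Give Tenant N 9 more to hit its cap of 12 — 48 left.
Tenant J takes 13 more to reach its cap of 15 — 35 left.
Give Tenant X 11 more to hit its cap of 11 — 24 left.
Give Tenant T 14 more to hit its cap of 14 — 10 left.
Tenant G has room for 14 more but only 10 remain, so it gets 11.
Total = 19×8 + 10×11 + 3×11 + 17×12 + 15×15 + 8×14 = 836.

836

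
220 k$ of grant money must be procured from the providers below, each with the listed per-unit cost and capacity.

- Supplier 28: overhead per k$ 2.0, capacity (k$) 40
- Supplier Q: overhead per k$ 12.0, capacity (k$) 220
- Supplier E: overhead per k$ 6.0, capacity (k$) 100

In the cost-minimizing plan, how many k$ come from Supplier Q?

80

Fill from the cheapest provider first.
Take 40 from Supplier 28 at 2.0 → need 180 more.
Supplier E at 6.0: take all 100 k$ → 80 still needed.
Supplier Q (12.0): take the remaining 80 → done.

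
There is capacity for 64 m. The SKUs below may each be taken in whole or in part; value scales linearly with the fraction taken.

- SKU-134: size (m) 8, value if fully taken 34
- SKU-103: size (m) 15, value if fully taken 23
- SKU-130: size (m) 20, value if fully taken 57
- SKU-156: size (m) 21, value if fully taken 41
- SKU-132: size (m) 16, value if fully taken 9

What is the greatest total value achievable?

155

Rank by value-to-size ratio: SKU-134 34/8≈4.25, SKU-130 57/20≈2.85, SKU-156 41/21≈1.95, SKU-103 23/15≈1.53, SKU-132 9/16≈0.562.
SKU-134: take in full, 8 m for value 34 ; 56 left.
Take all of SKU-130 (20 m, value 57) ; 36 m left.
SKU-156: take in full, 21 m for value 41 ; 15 left.
SKU-103: take in full, 15 m for value 23 ; 0 left.
Total value = 155.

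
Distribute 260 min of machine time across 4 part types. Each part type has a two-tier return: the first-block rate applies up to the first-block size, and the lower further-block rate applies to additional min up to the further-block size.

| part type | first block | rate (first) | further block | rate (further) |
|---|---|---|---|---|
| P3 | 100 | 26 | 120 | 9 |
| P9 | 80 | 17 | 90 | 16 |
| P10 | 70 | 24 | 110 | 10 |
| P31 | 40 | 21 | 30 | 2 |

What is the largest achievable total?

Rank every tier by rate: P3/tier1 26 > P10/tier1 24 > P31/tier1 21 > P9/tier1 17 > P9/tier2 16 > P10/tier2 10 > P3/tier2 9 > P31/tier2 2.
P3/tier1 (26): +100 → 160 left.
P10 tier1 at 24: fill all 70 → 90 left.
P31/tier1 (21): +40 → 50 left.
P9 tier1 at 17: only 50 left, fill 50.
Total = 26×100 + 24×70 + 21×40 + 17×50 = 5970.

5970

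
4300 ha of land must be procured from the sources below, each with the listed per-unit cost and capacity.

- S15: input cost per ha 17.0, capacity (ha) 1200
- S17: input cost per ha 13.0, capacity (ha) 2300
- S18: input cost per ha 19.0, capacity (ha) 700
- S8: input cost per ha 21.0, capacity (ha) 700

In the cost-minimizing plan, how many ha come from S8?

100

Use sources in increasing cost order.
Take 2300 from S17 at 13.0 → need 2000 more.
S15 (17.0): use full 1200 → 800 ha to go.
S18 (19.0): use full 700 → 100 ha to go.
Take 100 from S8 at 21.0 to finish.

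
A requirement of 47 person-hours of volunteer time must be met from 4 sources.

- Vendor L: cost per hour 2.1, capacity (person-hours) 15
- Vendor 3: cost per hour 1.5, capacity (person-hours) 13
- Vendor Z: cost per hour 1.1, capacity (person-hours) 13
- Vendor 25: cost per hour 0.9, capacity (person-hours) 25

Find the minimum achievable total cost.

50.3

Fill from the cheapest source first.
Vendor 25 at 0.9: take all 25 person-hours ; 22 still needed.
Vendor Z at 1.1: take all 13 person-hours ; 9 still needed.
Vendor 3 at 1.5: take 9 of its 13 ; requirement met.
Vendor L: unused.
Cost = 25×0.9 + 13×1.1 + 9×1.5 = 50.3.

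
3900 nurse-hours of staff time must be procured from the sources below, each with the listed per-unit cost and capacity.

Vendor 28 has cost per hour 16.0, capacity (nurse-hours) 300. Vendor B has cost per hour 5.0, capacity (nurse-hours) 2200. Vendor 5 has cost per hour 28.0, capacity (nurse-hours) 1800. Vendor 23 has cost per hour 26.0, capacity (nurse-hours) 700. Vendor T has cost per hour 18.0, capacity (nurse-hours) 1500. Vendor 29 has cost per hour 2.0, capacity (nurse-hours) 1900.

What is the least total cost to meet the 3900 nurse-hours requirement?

13800

Use sources in increasing cost order.
Vendor 29 at 2.0: take all 1900 nurse-hours → 2000 still needed.
Vendor B at 5.0: take 2000 of its 2200 → requirement met.
Vendor 28, Vendor T, Vendor 23, Vendor 5: unused.
Cost = 1900×2.0 + 2000×5.0 = 13800.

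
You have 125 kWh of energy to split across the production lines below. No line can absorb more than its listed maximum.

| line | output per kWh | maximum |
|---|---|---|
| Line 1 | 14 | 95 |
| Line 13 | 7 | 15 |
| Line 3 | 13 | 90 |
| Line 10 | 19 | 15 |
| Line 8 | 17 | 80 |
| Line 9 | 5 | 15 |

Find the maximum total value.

Highest output per kWh first: Line 10 19 > Line 8 17 > Line 1 14 > Line 3 13 > Line 13 7 > Line 9 5.
Give Line 10 15 to hit its cap of 15 — 110 left.
Line 8 takes 80 to reach its cap of 80 — 30 left.
Line 1: +30 (room for 95) → 30. Pool exhausted.
Total = 14×30 + 19×15 + 17×80 = 2065.

2065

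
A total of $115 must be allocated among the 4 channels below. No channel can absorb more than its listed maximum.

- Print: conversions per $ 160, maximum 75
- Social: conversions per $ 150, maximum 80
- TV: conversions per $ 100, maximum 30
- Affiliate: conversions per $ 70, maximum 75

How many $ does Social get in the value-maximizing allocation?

40

Rank by conversions per $: Print 160 > Social 150 > TV 100 > Affiliate 70.
Print: +75 to 75 (cap) → 40 left.
Social has room for 80 but only 40 remain, so it gets 40.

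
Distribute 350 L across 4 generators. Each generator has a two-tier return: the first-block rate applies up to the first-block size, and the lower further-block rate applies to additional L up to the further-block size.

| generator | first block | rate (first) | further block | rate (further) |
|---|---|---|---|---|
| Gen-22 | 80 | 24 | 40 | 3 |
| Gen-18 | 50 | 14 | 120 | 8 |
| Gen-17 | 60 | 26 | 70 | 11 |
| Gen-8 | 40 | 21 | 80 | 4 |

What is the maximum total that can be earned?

Rank every tier by rate: Gen-17/tier1 26 > Gen-22/tier1 24 > Gen-8/tier1 21 > Gen-18/tier1 14 > Gen-17/tier2 11 > Gen-18/tier2 8 > Gen-8/tier2 4 > Gen-22/tier2 3.
Gen-17 tier1 at 26: fill all 60 ; 290 left.
Gen-22 tier1 at 24: fill all 80 ; 210 left.
Gen-8 tier1 at 21: fill all 40 ; 170 left.
Gen-18 tier1 at 14: fill all 50 ; 120 left.
Fill Gen-17 tier2 block (70 at 11) ; 50 left.
Gen-18 tier2 at 8: only 50 left, fill 50.
Total = 26×60 + 24×80 + 21×40 + 14×50 + 11×70 + 8×50 = 6190.

6190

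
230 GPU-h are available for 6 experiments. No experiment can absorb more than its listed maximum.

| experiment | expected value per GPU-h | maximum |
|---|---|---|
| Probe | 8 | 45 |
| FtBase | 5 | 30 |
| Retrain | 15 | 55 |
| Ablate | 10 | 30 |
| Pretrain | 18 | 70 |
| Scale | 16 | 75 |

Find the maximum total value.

Order the experiments by expected value per GPU-h: Pretrain 18 > Scale 16 > Retrain 15 > Ablate 10 > Probe 8 > FtBase 5.
Pretrain takes 70 to reach its cap of 70 — 160 left.
Scale: +75 to 75 (cap) — 85 left.
Retrain takes 55 to reach its cap of 55 — 30 left.
Ablate: +30 to 30 (cap) — 0 left.
Total = 15×55 + 10×30 + 18×70 + 16×75 = 3585.

3585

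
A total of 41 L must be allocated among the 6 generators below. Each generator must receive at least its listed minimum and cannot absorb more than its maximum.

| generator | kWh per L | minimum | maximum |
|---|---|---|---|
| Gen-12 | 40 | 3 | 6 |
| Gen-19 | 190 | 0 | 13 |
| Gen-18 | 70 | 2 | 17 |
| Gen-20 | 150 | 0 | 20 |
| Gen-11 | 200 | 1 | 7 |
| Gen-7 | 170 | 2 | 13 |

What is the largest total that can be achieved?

6790

Meeting every minimum uses 3+0+2+0+1+2 = 8 L, leaving 33.
Highest kWh per L first: Gen-11 200 > Gen-19 190 > Gen-7 170 > Gen-20 150 > Gen-18 70 > Gen-12 40.
Give Gen-11 6 more to hit its cap of 7 → 27 left.
Give Gen-19 13 more to hit its cap of 13 → 14 left.
Gen-7 takes 11 more to reach its cap of 13 → 3 left.
Gen-20: +3 (room for 20) → 3. Pool exhausted.
Total = 40×3 + 190×13 + 70×2 + 150×3 + 200×7 + 170×13 = 6790.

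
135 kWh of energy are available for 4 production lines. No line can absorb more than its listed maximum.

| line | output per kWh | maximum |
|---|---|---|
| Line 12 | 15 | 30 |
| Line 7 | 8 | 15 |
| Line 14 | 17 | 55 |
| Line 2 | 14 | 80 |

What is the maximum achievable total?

Rank by output per kWh: Line 14 17 > Line 12 15 > Line 2 14 > Line 7 8.
Line 14: +55 to 55 (cap) → 80 left.
Line 12 takes 30 to reach its cap of 30 → 50 left.
Line 2: +50 (room for 80) → 50. Pool exhausted.
Total = 15×30 + 17×55 + 14×50 = 2085.

2085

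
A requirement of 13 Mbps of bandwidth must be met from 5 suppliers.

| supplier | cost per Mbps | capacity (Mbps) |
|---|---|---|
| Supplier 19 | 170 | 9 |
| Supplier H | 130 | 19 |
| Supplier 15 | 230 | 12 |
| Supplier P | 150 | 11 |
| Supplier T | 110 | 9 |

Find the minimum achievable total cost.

1510

Fill from the cheapest supplier first.
Supplier T at 110: take all 9 Mbps → 4 still needed.
Supplier H at 130: take 4 of its 19 → requirement met.
Supplier P, Supplier 19, Supplier 15: unused.
Cost = 9×110 + 4×130 = 1510.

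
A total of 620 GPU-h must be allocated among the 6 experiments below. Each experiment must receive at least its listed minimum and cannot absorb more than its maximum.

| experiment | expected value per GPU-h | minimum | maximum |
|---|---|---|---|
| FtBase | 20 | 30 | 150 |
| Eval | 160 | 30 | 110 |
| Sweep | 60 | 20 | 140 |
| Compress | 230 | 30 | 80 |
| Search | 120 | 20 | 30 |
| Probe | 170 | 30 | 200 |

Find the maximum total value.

Meeting every minimum uses 30+30+20+30+20+30 = 160 GPU-h, leaving 460.
Highest expected value per GPU-h first: Compress 230 > Probe 170 > Eval 160 > Search 120 > Sweep 60 > FtBase 20.
Give Compress 50 more to hit its cap of 80 — 410 left.
Probe takes 170 more to reach its cap of 200 — 240 left.
Eval: +80 to 110 (cap) — 160 left.
Give Search 10 more to hit its cap of 30 — 150 left.
Give Sweep 120 more to hit its cap of 140 — 30 left.
FtBase has room for 120 more but only 30 remain, so it gets 60.
Total = 20×60 + 160×110 + 60×140 + 230×80 + 120×30 + 170×200 = 83200.

83200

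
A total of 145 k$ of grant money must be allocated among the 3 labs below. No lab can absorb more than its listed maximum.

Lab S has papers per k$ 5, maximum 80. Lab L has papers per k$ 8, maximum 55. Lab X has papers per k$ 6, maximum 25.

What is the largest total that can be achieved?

Highest papers per k$ first: Lab L 8 > Lab X 6 > Lab S 5.
Lab L: +55 to 55 (cap) — 90 left.
Lab X takes 25 to reach its cap of 25 — 65 left.
Lab S: +65 (room for 80) → 65. Pool exhausted.
Total = 5×65 + 8×55 + 6×25 = 915.

915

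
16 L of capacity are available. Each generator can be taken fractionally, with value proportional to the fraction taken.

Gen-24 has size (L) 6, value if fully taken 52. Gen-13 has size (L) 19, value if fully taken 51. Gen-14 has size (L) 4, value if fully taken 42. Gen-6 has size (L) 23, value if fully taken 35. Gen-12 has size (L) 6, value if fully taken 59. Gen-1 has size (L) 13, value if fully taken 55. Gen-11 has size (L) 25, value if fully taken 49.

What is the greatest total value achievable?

Sort by value density: Gen-14 42/4≈10.5, Gen-12 59/6≈9.83, Gen-24 52/6≈8.67, Gen-1 55/13≈4.23, Gen-13 51/19≈2.68, Gen-11 49/25≈1.96, Gen-6 35/23≈1.52.
All 4 L of Gen-14 fit (value 42) — 12 remain.
Take all of Gen-12 (6 L, value 59) — 6 L left.
All 6 L of Gen-24 fit (value 52) — 0 remain.
Total value = 153.

153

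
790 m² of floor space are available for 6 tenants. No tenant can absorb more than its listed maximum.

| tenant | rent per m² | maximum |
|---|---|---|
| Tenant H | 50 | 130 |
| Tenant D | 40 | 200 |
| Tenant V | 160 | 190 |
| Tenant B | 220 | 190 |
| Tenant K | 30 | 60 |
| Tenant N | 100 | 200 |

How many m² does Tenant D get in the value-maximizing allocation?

80

Order the tenants by rent per m²: Tenant B 220 > Tenant V 160 > Tenant N 100 > Tenant H 50 > Tenant D 40 > Tenant K 30.
Tenant B: +190 to 190 (cap) ; 600 left.
Give Tenant V 190 to hit its cap of 190 ; 410 left.
Give Tenant N 200 to hit its cap of 200 ; 210 left.
Tenant H takes 130 to reach its cap of 130 ; 80 left.
Tenant D has room for 200 but only 80 remain, so it gets 80.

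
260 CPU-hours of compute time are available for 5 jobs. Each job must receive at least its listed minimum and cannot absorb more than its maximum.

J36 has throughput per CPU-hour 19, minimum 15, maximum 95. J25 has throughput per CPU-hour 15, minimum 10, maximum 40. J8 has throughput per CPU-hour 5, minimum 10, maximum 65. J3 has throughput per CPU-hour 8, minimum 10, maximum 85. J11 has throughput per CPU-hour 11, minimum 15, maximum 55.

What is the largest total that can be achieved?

3540

Meeting every minimum uses 15+10+10+10+15 = 60 CPU-hours, leaving 200.
Rank by throughput per CPU-hour: J36 19 > J25 15 > J11 11 > J3 8 > J8 5.
J36: +80 to 95 (cap) — 120 left.
J25: +30 to 40 (cap) — 90 left.
J11: +40 to 55 (cap) — 50 left.
Only 50 left; J3 takes them to reach 60.
Total = 19×95 + 15×40 + 5×10 + 8×60 + 11×55 = 3540.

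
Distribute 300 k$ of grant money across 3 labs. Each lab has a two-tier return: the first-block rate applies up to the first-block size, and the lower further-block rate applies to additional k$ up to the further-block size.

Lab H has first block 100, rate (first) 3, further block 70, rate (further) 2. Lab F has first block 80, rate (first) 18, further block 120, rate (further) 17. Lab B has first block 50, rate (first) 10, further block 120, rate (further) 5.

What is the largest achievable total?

4230

Order all 6 blocks by rate: Lab F/first 18 > Lab F/second 17 > Lab B/first 10 > Lab B/second 5 > Lab H/first 3 > Lab H/second 2.
Fill Lab F first block (80 at 18) — 220 left.
Lab F/second (17): +120 — 100 left.
Fill Lab B first block (50 at 10) — 50 left.
Lab B second at 5: only 50 left, fill 50.
Total = 18×80 + 17×120 + 10×50 + 5×50 = 4230.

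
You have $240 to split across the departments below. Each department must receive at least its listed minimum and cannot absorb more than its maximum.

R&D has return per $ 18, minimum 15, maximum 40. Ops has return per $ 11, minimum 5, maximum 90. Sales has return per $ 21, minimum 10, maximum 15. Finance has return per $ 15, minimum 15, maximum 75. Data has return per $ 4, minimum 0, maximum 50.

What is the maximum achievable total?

3230

Meeting every minimum uses 15+5+10+15+0 = 45 $, leaving 195.
Order the departments by return per $: Sales 21 > R&D 18 > Finance 15 > Ops 11 > Data 4.
Sales takes 5 more to reach its cap of 15 ; 190 left.
R&D takes 25 more to reach its cap of 40 ; 165 left.
Finance takes 60 more to reach its cap of 75 ; 105 left.
Ops: +85 to 90 (cap) ; 20 left.
Data: +20 (room for 50) → 20. Pool exhausted.
Total = 18×40 + 11×90 + 21×15 + 15×75 + 4×20 = 3230.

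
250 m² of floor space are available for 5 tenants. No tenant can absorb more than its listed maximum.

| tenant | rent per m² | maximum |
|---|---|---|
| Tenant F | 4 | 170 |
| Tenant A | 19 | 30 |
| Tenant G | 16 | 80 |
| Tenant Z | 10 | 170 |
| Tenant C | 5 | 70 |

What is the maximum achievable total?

Rank by rent per m²: Tenant A 19 > Tenant G 16 > Tenant Z 10 > Tenant C 5 > Tenant F 4.
Give Tenant A 30 to hit its cap of 30 → 220 left.
Tenant G: +80 to 80 (cap) → 140 left.
Tenant Z: +140 (room for 170) → 140. Pool exhausted.
Total = 19×30 + 16×80 + 10×140 = 3250.

3250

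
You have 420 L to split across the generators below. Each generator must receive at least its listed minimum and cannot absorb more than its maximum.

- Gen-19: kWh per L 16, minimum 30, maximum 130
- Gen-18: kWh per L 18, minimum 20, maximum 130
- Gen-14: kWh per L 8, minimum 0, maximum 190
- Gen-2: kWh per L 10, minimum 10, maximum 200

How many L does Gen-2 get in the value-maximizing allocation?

Meeting every minimum uses 30+20+0+10 = 60 L, leaving 360.
Highest kWh per L first: Gen-18 18 > Gen-19 16 > Gen-2 10 > Gen-14 8.
Gen-18 takes 110 more to reach its cap of 130 ; 250 left.
Give Gen-19 100 more to hit its cap of 130 ; 150 left.
Gen-2: +150 (room for 190) → 160. Pool exhausted.

160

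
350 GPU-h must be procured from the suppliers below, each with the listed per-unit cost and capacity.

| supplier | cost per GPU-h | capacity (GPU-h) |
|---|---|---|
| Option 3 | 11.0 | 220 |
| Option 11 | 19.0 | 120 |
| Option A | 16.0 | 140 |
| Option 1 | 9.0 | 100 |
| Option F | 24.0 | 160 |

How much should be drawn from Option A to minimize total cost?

Fill from the cheapest supplier first.
Take 100 from Option 1 at 9.0 ; need 250 more.
Option 3 (11.0): use full 220 ; 30 GPU-h to go.
Option A (16.0): take the remaining 30 ; done.
Option 11, Option F: unused.

30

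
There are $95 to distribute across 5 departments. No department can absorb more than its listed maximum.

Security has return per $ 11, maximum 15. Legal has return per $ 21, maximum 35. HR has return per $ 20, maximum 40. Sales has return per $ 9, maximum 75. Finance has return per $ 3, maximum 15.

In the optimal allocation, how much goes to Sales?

5

Rank by return per $: Legal 21 > HR 20 > Security 11 > Sales 9 > Finance 3.
Legal takes 35 to reach its cap of 35 — 60 left.
HR takes 40 to reach its cap of 40 — 20 left.
Security takes 15 to reach its cap of 15 — 5 left.
Sales has room for 75 but only 5 remain, so it gets 5.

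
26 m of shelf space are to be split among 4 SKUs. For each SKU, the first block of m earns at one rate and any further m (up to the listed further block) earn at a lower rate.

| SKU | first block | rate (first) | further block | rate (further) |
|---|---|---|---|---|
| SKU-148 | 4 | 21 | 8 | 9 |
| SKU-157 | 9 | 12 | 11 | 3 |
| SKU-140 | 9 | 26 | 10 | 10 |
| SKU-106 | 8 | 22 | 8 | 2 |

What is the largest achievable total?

554

Order all 8 blocks by rate: SKU-140/first 26 > SKU-106/first 22 > SKU-148/first 21 > SKU-157/first 12 > SKU-140/second 10 > SKU-148/second 9 > SKU-157/second 3 > SKU-106/second 2.
SKU-140/first (26): +9 → 17 left.
SKU-106/first (22): +8 → 9 left.
SKU-148/first (21): +4 → 5 left.
SKU-157 first at 12: only 5 left, fill 5.
Total = 26×9 + 22×8 + 21×4 + 12×5 = 554.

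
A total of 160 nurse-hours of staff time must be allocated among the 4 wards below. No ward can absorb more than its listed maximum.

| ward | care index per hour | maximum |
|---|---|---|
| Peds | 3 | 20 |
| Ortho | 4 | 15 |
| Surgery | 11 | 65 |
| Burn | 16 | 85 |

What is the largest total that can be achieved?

Order the wards by care index per hour: Burn 16 > Surgery 11 > Ortho 4 > Peds 3.
Give Burn 85 to hit its cap of 85 → 75 left.
Surgery takes 65 to reach its cap of 65 → 10 left.
Ortho has room for 15 but only 10 remain, so it gets 10.
Total = 4×10 + 11×65 + 16×85 = 2115.

2115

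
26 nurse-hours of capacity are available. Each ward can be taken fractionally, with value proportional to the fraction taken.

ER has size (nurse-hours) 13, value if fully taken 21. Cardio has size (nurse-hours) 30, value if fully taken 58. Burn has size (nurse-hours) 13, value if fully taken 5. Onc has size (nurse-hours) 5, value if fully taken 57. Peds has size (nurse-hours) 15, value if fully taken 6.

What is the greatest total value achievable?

97.6

Sort by value density: Onc 57/5≈11.4, Cardio 58/30≈1.93, ER 21/13≈1.62, Peds 6/15≈0.4, Burn 5/13≈0.385.
All 5 nurse-hours of Onc fit (value 57) — 21 remain.
Fill the last 21 nurse-hours with part of Cardio: 21/30 of it earns 40.6.
Total value = 97.6.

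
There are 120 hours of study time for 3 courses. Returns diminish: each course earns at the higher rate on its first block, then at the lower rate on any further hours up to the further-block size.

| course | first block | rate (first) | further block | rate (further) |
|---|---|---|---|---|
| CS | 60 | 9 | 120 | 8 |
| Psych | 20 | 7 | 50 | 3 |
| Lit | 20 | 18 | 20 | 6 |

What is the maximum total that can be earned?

1220

Order all 6 blocks by rate: Lit/tier1 18 > CS/tier1 9 > CS/tier2 8 > Psych/tier1 7 > Lit/tier2 6 > Psych/tier2 3.
Lit tier1 at 18: fill all 20 → 100 left.
CS/tier1 (9): +60 → 40 left.
CS tier2 at 8: only 40 left, fill 40.
Total = 18×20 + 9×60 + 8×40 = 1220.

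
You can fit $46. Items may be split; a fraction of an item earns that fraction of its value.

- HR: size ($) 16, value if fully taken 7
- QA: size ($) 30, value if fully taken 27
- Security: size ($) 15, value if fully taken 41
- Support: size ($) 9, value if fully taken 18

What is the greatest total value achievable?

78.8

Rank by value-to-size ratio: Security 41/15≈2.73, Support 18/9≈2, QA 27/30≈0.9, HR 7/16≈0.438.
Security: take in full, 15 $ for value 41 → 31 left.
Support: take in full, 9 $ for value 18 → 22 left.
Fill the last 22 $ with part of QA: 22/30 of it earns 19.8.
Total value = 78.8.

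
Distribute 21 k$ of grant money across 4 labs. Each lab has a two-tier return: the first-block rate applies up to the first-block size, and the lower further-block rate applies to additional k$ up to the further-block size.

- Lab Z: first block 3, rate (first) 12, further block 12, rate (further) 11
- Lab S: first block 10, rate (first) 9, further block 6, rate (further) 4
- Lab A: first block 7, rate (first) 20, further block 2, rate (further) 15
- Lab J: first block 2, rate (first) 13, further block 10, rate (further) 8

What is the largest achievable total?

Treat each block as its own option and order by rate: Lab A/first 20 > Lab A/second 15 > Lab J/first 13 > Lab Z/first 12 > Lab Z/second 11 > Lab S/first 9 > Lab J/second 8 > Lab S/second 4.
Lab A first at 20: fill all 7 — 14 left.
Lab A second at 15: fill all 2 — 12 left.
Fill Lab J first block (2 at 13) — 10 left.
Lab Z first at 12: fill all 3 — 7 left.
7 remain; put them into Lab Z second at 11.
Total = 20×7 + 15×2 + 13×2 + 12×3 + 11×7 = 309.

309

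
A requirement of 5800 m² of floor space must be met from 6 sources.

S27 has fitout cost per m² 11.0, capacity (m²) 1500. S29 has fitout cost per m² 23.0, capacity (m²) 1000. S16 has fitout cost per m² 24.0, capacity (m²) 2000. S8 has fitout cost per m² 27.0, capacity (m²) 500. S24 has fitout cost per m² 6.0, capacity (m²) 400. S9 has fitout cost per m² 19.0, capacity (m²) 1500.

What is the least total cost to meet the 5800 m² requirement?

104000

Use sources in increasing cost order.
S24 at 6.0: take all 400 m² → 5400 still needed.
Take 1500 from S27 at 11.0 → need 3900 more.
S9 at 19.0: take all 1500 m² → 2400 still needed.
Take 1000 from S29 at 23.0 → need 1400 more.
S16 (24.0): take the remaining 1400 → done.
S8: unused.
Cost = 400×6.0 + 1500×11.0 + 1500×19.0 + 1000×23.0 + 1400×24.0 = 104000.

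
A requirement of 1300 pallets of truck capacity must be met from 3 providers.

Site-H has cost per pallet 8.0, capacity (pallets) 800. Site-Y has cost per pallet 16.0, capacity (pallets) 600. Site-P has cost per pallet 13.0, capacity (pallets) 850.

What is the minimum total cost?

12900

Use providers in increasing cost order.
Site-H (8.0): use full 800 — 500 pallets to go.
Site-P at 13.0: take 500 of its 850 — requirement met.
Site-Y: unused.
Cost = 800×8.0 + 500×13.0 = 12900.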